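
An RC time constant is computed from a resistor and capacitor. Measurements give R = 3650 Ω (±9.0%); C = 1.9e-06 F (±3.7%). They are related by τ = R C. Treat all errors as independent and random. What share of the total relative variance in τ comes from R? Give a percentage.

(δτ/τ)² = (1·δR/R)² + (1·δC/C)²
  R term: (1×0.0900)² = 0.00810
  C term: (1×0.0370)² = 0.00137
Total = 0.00947. Share from R = 0.00810/0.00947 = 0.855.

85.5%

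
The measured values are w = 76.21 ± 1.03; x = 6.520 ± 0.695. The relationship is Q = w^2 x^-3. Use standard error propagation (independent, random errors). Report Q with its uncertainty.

20.95 ± 6.72

Since Q is a product/quotient, work with relative uncertainties:
  (2·δw/w)² = (2×0.0135)² = 0.000731;  (-3·δx/x)² = (-3×0.107)² = 0.102
δQ/Q = √(0.103) = 0.321
Q = 20.95, so δQ = 0.321 × 20.95 = 6.72.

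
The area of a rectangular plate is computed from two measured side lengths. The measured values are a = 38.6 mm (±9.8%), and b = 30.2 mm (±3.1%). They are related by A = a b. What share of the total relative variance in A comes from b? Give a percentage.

(δA/A)² = (1·δa/a)² + (1·δb/b)²
  a term: (1×0.0980)² = 0.00960
  b term: (1×0.0310)² = 0.000961
Total = 0.0106. Share from b = 0.000961/0.0106 = 0.0910.

9.10%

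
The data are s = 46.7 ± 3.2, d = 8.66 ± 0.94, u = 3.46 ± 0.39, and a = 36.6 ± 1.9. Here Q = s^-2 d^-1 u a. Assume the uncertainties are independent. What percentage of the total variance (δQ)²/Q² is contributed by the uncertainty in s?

40.9%

(δQ/Q)² = (-2·δs/s)² + (-1·δd/d)² + (1·δu/u)² + (1·δa/a)²
  s term: (-2×0.0685)² = 0.0188
  d term: (-1×0.109)² = 0.0118
  u term: (1×0.113)² = 0.0127
  a term: (1×0.0519)² = 0.00269
Total = 0.0460. Share from s = 0.0188/0.0460 = 0.409.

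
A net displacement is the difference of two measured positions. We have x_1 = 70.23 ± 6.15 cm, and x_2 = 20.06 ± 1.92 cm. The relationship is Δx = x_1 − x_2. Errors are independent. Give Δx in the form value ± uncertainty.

50.17 ± 6.44 cm

Absolute uncertainties add in quadrature for a linear combination:
  (δx_1)² = 37.8;  (δx_2)² = 3.69
δΔx = √(41.5) = 6.44 cm
Δx = 50.17 cm.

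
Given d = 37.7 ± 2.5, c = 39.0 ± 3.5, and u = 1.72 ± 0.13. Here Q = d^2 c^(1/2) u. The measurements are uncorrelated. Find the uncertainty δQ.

2430

Products/powers → add relative errors in quadrature, weighted by exponent:
  (2·δd/d)² = (2×0.0663)² = 0.0176;  (½·δc/c)² = (0.5×0.0897)² = 0.00201;  (1·δu/u)² = (1×0.0756)² = 0.00571
δQ/Q = √(0.0253) = 0.159
Q = 15300, so δQ = 0.159 × 15300 = 2430.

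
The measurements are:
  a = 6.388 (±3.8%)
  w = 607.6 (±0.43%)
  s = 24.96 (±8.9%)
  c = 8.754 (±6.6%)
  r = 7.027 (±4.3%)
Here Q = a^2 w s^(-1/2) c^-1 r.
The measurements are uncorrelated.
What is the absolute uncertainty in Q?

471

Q is a product of powers, so relative uncertainties combine in quadrature:
  (2·δa/a)² = (2×0.0380)² = 0.00578;  (1·δw/w)² = (1×0.00430)² = 1.85e-05;  (−½·δs/s)² = (-0.5×0.0890)² = 0.00198;  (-1·δc/c)² = (-1×0.0660)² = 0.00436;  (1·δr/r)² = (1×0.0430)² = 0.00185
δQ/Q = √(0.0140) = 0.118
Q = 3984, so δQ = 0.118 × 3984 = 471.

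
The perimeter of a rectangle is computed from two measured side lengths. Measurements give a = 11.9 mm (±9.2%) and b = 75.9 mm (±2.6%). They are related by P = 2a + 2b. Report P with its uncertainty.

176 ± 4.51 mm

Absolute uncertainties add in quadrature for a linear combination:
  (2·δa)² = 4.79;  (2·δb)² = 15.6
δP = √(20.4) = 4.51 mm
P = 176 mm.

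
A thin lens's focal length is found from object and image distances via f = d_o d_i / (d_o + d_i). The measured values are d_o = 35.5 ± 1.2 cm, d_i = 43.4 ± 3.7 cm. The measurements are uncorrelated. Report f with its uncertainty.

19.5 ± 0.832 cm

∂f/∂d_o = (d_i/(d_o+d_i))² = 0.303;  ∂f/∂d_i = (d_o/(d_o+d_i))² = 0.202
δf = √((∂f/∂d_o · δd_o)² + (∂f/∂d_i · δd_i)²) = √(0.132 + 0.561) = 0.832 cm
f = 19.5 cm.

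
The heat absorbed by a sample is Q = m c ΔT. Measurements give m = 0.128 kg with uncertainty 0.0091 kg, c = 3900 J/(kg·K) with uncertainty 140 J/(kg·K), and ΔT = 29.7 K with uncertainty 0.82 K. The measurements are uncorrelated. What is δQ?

1250 J

Relative error in a monomial: (δQ/Q)² = Σ (nᵢ · δxᵢ/xᵢ)².
  (1·δm/m)² = (1×0.0711)² = 0.00505;  (1·δc/c)² = (1×0.0359)² = 0.00129;  (1·δΔT/ΔT)² = (1×0.0276)² = 0.000762
δQ/Q = √(0.00711) = 0.0843
Q = 14800 J, so δQ = 0.0843 × 14800 = 1250 J.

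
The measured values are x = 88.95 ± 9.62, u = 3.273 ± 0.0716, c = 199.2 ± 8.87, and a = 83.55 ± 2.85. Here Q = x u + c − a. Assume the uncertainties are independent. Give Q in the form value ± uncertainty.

406.8 ± 33.4

Let p = x·u = 291.1. δp/p = √((1·δx/x)² + (1·δu/u)²) = √(0.0117 + 0.000479) = 0.110, so δp = 32.1.
Q = p + c − a: δQ = √(δp² + δc² + δa²) = √(1030 + 78.7 + 8.12) = 33.4
Q = 406.8.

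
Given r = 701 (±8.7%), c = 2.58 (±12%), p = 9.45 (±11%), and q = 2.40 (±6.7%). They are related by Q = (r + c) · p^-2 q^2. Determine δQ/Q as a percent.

Let u = r + c = 704. δu = √(δr² + δc²) = √(3720 + 0.0959) = 61.0, so δu/u = 0.0867.
Q is then a monomial in u, p, q:
δQ/Q = √((δu/u)² + (-2·δp/p)² + (2·δq/q)²) = √(0.00751 + 0.0484 + 0.0180) = 0.272

27.2%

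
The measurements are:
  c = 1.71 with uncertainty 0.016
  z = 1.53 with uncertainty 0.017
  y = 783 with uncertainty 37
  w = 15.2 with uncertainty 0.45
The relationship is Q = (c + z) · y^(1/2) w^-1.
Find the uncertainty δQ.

0.230

Let u = c + z = 3.24. δu = √(δc² + δz²) = √(0.000256 + 0.000289) = 0.0233, so δu/u = 0.00721.
Q is then a monomial in u, y, w:
δQ/Q = √((δu/u)² + (½·δy/y)² + (-1·δw/w)²) = √(5.19e-05 + 0.000558 + 0.000876) = 0.0386
Q = 5.96, so δQ = 0.0386 × 5.96 = 0.230.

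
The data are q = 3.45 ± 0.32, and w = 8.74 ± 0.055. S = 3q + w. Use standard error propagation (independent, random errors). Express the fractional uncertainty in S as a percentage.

Sums and differences: (δS)² = Σ (cᵢ δxᵢ)².
  (3·δq)² = 0.922;  (δw)² = 0.00302
δS = √(0.925) = 0.962
S = 19.1, so δS/S = 0.962/19.1 = 0.0504.

5.04%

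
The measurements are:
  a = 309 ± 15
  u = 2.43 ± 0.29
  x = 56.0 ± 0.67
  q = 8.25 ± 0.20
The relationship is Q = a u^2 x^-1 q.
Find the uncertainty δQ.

Products/powers → add relative errors in quadrature, weighted by exponent:
  (1·δa/a)² = (1×0.0485)² = 0.00236;  (2·δu/u)² = (2×0.119)² = 0.0570;  (-1·δx/x)² = (-1×0.0120)² = 0.000143;  (1·δq/q)² = (1×0.0242)² = 0.000588
δQ/Q = √(0.0601) = 0.245
Q = 269, so δQ = 0.245 × 269 = 65.9.

65.9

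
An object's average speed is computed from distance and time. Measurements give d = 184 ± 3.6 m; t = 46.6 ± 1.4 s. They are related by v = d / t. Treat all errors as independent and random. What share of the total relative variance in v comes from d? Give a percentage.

29.8%

(δv/v)² = (1·δd/d)² + (-1·δt/t)²
  d term: (1×0.0196)² = 0.000383
  t term: (-1×0.0300)² = 0.000903
Total = 0.00129. Share from d = 0.000383/0.00129 = 0.298.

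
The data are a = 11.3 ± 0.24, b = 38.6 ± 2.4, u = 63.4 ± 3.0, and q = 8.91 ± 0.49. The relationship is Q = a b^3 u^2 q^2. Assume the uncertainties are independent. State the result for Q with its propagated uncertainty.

Products/powers → add relative errors in quadrature, weighted by exponent:
  (1·δa/a)² = (1×0.0212)² = 0.000451;  (3·δb/b)² = (3×0.0622)² = 0.0348;  (2·δu/u)² = (2×0.0473)² = 0.00896;  (2·δq/q)² = (2×0.0550)² = 0.0121
δQ/Q = √(0.0563) = 0.237
Q = 2.07e+11, so δQ = 0.237 × 2.07e+11 = 4.92e+10.

(2.07 ± 0.492) × 10^11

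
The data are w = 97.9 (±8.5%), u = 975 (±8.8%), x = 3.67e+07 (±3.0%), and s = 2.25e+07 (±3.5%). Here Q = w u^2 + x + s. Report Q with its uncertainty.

(1.52 ± 0.182) × 10^8

Let p = w·u^2 = 9.31e+07. δp/p = √((1·δw/w)² + (2·δu/u)²) = √(0.00722 + 0.0310) = 0.195, so δp = 1.82e+07.
Q = p + x + s: δQ = √(δp² + δx² + δs²) = √(3.31e+14 + 1.21e+12 + 6.2e+11) = 1.82e+07
Q = 1.52e+08.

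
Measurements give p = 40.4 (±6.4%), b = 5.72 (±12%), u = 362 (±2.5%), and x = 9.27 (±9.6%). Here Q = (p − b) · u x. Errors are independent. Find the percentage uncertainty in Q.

12.6%

Let w = p − b = 34.7. δw = √(δp² + δb²) = √(6.69 + 0.471) = 2.68, so δw/w = 0.0771.
Q is then a monomial in w, u, x:
δQ/Q = √((δw/w)² + (1·δu/u)² + (1·δx/x)²) = √(0.00595 + 0.000625 + 0.00922) = 0.126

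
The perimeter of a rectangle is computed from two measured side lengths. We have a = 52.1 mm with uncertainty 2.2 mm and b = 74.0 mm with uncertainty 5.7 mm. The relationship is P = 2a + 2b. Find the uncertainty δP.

Absolute uncertainties add in quadrature for a linear combination:
  (2·δa)² = 19.4;  (2·δb)² = 130
δP = √(149) = 12.2 mm

12.2 mm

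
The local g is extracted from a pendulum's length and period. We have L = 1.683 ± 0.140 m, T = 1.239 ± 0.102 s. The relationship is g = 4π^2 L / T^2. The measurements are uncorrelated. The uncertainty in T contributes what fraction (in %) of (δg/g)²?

79.7%

(δg/g)² = (1·δL/L)² + (-2·δT/T)²
  L term: (1×0.0832)² = 0.00692
  T term: (-2×0.0823)² = 0.0271
Total = 0.0340. Share from T = 0.0271/0.0340 = 0.797.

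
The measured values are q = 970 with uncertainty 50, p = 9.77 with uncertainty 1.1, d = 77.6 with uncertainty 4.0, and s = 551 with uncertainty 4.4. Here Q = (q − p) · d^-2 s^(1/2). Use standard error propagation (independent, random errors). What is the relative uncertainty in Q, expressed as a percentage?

11.6%

Let u = q − p = 960. δu = √(δq² + δp²) = √(2500 + 1.21) = 50.0, so δu/u = 0.0521.
Q is then a monomial in u, d, s:
δQ/Q = √((δu/u)² + (-2·δd/d)² + (½·δs/s)²) = √(0.00271 + 0.0106 + 1.59e-05) = 0.116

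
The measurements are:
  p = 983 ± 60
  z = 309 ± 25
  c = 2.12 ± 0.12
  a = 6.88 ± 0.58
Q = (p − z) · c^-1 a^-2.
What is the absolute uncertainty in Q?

1.36

Let u = p − z = 674. δu = √(δp² + δz²) = √(3600 + 625) = 65.0, so δu/u = 0.0964.
Q is then a monomial in u, c, a:
δQ/Q = √((δu/u)² + (-1·δc/c)² + (-2·δa/a)²) = √(0.00930 + 0.00320 + 0.0284) = 0.202
Q = 6.72, so δQ = 0.202 × 6.72 = 1.36.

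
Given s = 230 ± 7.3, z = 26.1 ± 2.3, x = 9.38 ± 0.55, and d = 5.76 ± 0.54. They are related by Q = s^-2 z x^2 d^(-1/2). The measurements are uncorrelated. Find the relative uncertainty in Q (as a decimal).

0.167

Relative error in a monomial: (δQ/Q)² = Σ (nᵢ · δxᵢ/xᵢ)².
  (-2·δs/s)² = (-2×0.0317)² = 0.00403;  (1·δz/z)² = (1×0.0881)² = 0.00777;  (2·δx/x)² = (2×0.0586)² = 0.0138;  (−½·δd/d)² = (-0.5×0.0938)² = 0.00220
δQ/Q = √(0.0277) = 0.167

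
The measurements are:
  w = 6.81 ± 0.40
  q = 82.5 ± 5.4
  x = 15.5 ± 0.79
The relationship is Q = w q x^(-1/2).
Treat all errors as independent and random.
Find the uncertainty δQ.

Products/powers → add relative errors in quadrature, weighted by exponent:
  (1·δw/w)² = (1×0.0587)² = 0.00345;  (1·δq/q)² = (1×0.0655)² = 0.00428;  (−½·δx/x)² = (-0.5×0.0510)² = 0.000649
δQ/Q = √(0.00838) = 0.0916
Q = 143, so δQ = 0.0916 × 143 = 13.1.

13.1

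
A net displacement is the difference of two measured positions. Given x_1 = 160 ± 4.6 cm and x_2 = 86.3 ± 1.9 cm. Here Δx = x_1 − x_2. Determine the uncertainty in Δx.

4.98 cm

Sums and differences: (δΔx)² = Σ (cᵢ δxᵢ)².
  (δx_1)² = 21.2;  (δx_2)² = 3.61
δΔx = √(24.8) = 4.98 cm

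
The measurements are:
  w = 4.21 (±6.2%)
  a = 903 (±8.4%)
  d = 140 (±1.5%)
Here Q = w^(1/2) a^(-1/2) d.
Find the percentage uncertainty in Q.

5.43%

Since Q is a product/quotient, work with relative uncertainties:
  (½·δw/w)² = (0.5×0.0620)² = 0.000961;  (−½·δa/a)² = (-0.5×0.0840)² = 0.00176;  (1·δd/d)² = (1×0.0150)² = 0.000225
δQ/Q = √(0.00295) = 0.0543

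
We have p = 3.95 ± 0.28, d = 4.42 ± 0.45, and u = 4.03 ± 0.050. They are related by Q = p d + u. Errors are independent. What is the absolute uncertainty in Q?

2.17

Let w = p·d = 17.5. δw/w = √((1·δp/p)² + (1·δd/d)²) = √(0.00502 + 0.0104) = 0.124, so δw = 2.17.
Q = w + u: δQ = √(δw² + δu²) = √(4.69 + 0.00250) = 2.17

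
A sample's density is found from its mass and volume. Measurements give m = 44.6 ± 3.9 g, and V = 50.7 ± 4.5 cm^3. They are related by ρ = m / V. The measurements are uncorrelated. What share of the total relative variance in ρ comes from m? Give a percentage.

49.3%

(δρ/ρ)² = (1·δm/m)² + (-1·δV/V)²
  m term: (1×0.0874)² = 0.00765
  V term: (-1×0.0888)² = 0.00788
Total = 0.0155. Share from m = 0.00765/0.0155 = 0.493.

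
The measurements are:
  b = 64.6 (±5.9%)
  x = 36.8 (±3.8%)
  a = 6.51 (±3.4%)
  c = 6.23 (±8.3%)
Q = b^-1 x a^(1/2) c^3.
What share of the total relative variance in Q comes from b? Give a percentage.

(δQ/Q)² = (-1·δb/b)² + (1·δx/x)² + (½·δa/a)² + (3·δc/c)²
  b term: (-1×0.0590)² = 0.00348
  x term: (1×0.0380)² = 0.00144
  a term: (0.5×0.0340)² = 0.000289
  c term: (3×0.0830)² = 0.0620
Total = 0.0672. Share from b = 0.00348/0.0672 = 0.0518.

5.18%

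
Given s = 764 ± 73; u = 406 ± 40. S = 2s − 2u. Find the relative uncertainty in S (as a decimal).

For a sum/difference, combine absolute errors in quadrature:
  (2·δs)² = 21300;  (2·δu)² = 6400
δS = √(27700) = 166
S = 716, so δS/S = 166/716 = 0.233.

0.233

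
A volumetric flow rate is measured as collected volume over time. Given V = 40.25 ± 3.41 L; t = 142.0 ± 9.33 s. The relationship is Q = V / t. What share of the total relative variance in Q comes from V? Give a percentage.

62.4%

(δQ/Q)² = (1·δV/V)² + (-1·δt/t)²
  V term: (1×0.0847)² = 0.00718
  t term: (-1×0.0657)² = 0.00432
Total = 0.0115. Share from V = 0.00718/0.0115 = 0.624.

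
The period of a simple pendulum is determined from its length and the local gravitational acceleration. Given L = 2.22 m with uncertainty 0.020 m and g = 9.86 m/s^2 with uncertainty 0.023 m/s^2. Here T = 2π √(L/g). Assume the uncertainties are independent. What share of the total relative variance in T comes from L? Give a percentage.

93.7%

(δT/T)² = (½·δL/L)² + (−½·δg/g)²
  L term: (0.5×0.00901)² = 2.03e-05
  g term: (-0.5×0.00233)² = 1.36e-06
Total = 2.17e-05. Share from L = 2.03e-05/2.17e-05 = 0.937.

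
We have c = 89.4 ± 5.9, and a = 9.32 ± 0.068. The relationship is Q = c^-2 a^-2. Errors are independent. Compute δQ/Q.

0.133

Products/powers → add relative errors in quadrature, weighted by exponent:
  (-2·δc/c)² = (-2×0.0660)² = 0.0174;  (-2·δa/a)² = (-2×0.00730)² = 0.000213
δQ/Q = √(0.0176) = 0.133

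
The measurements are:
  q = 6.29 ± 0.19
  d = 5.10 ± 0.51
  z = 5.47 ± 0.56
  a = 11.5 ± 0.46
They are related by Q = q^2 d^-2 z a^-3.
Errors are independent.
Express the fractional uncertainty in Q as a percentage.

Relative error in a monomial: (δQ/Q)² = Σ (nᵢ · δxᵢ/xᵢ)².
  (2·δq/q)² = (2×0.0302)² = 0.00365;  (-2·δd/d)² = (-2×0.100)² = 0.0400;  (1·δz/z)² = (1×0.102)² = 0.0105;  (-3·δa/a)² = (-3×0.0400)² = 0.0144
δQ/Q = √(0.0685) = 0.262

26.2%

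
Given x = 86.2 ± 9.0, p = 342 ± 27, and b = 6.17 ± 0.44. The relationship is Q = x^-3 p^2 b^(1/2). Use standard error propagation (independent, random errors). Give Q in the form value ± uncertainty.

For a monomial Q ∝ x^-3, p^2, b^(1/2), fractional errors add in quadrature:
  (-3·δx/x)² = (-3×0.104)² = 0.0981;  (2·δp/p)² = (2×0.0789)² = 0.0249;  (½·δb/b)² = (0.5×0.0713)² = 0.00127
δQ/Q = √(0.124) = 0.353
Q = 0.454, so δQ = 0.353 × 0.454 = 0.160.

0.454 ± 0.160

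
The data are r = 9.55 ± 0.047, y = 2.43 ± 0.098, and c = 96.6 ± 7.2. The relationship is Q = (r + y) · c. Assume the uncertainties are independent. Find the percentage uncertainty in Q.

7.51%

Let u = r + y = 12.0. δu = √(δr² + δy²) = √(0.00221 + 0.00960) = 0.109, so δu/u = 0.00907.
Q is then a monomial in u, c:
δQ/Q = √((δu/u)² + (1·δc/c)²) = √(8.23e-05 + 0.00556) = 0.0751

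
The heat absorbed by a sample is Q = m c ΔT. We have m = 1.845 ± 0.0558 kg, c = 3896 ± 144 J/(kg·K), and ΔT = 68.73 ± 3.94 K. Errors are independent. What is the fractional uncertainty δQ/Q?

0.0746

Each factor contributes (exponent × relative error)² to (δQ/Q)²:
  (1·δm/m)² = (1×0.0302)² = 0.000915;  (1·δc/c)² = (1×0.0370)² = 0.00137;  (1·δΔT/ΔT)² = (1×0.0573)² = 0.00329
δQ/Q = √(0.00557) = 0.0746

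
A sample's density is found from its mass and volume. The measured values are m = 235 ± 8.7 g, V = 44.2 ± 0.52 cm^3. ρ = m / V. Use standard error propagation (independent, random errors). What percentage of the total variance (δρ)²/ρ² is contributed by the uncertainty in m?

(δρ/ρ)² = (1·δm/m)² + (-1·δV/V)²
  m term: (1×0.0370)² = 0.00137
  V term: (-1×0.0118)² = 0.000138
Total = 0.00151. Share from m = 0.00137/0.00151 = 0.908.

90.8%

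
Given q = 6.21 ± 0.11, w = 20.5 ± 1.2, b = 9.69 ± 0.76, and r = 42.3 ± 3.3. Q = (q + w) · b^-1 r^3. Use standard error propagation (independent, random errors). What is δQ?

52300

Let u = q + w = 26.7. δu = √(δq² + δw²) = √(0.0121 + 1.44) = 1.21, so δu/u = 0.0451.
Q is then a monomial in u, b, r:
δQ/Q = √((δu/u)² + (-1·δb/b)² + (3·δr/r)²) = √(0.00204 + 0.00615 + 0.0548) = 0.251
Q = 2.09e+05, so δQ = 0.251 × 2.09e+05 = 52300.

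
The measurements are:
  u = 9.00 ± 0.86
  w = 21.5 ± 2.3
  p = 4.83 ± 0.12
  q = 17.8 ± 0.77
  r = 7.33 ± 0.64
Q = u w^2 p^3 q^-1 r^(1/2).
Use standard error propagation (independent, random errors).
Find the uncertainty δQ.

Products/powers → add relative errors in quadrature, weighted by exponent:
  (1·δu/u)² = (1×0.0956)² = 0.00913;  (2·δw/w)² = (2×0.107)² = 0.0458;  (3·δp/p)² = (3×0.0248)² = 0.00556;  (-1·δq/q)² = (-1×0.0433)² = 0.00187;  (½·δr/r)² = (0.5×0.0873)² = 0.00191
δQ/Q = √(0.0642) = 0.253
Q = 71300, so δQ = 0.253 × 71300 = 18100.

18100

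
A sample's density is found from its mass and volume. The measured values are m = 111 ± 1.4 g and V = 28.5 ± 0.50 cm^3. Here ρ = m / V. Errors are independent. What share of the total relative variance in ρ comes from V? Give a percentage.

65.9%

(δρ/ρ)² = (1·δm/m)² + (-1·δV/V)²
  m term: (1×0.0126)² = 0.000159
  V term: (-1×0.0175)² = 0.000308
Total = 0.000467. Share from V = 0.000308/0.000467 = 0.659.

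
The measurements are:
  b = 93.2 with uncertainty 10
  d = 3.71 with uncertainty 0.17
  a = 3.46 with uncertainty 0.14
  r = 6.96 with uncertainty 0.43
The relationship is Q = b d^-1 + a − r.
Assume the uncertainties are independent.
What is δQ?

2.97

Let p = b·d^-1 = 25.1. δp/p = √((1·δb/b)² + (-1·δd/d)²) = √(0.0115 + 0.00210) = 0.117, so δp = 2.93.
Q = p + a − r: δQ = √(δp² + δa² + δr²) = √(8.59 + 0.0196 + 0.185) = 2.97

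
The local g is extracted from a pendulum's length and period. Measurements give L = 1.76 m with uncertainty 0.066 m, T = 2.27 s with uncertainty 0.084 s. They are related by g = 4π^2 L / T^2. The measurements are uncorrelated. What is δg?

Relative error in a monomial: (δg/g)² = Σ (nᵢ · δxᵢ/xᵢ)².
  (1·δL/L)² = (1×0.0375)² = 0.00141;  (-2·δT/T)² = (-2×0.0370)² = 0.00548
δg/g = √(0.00688) = 0.0830
g = 13.5 m/s^2, so δg = 0.0830 × 13.5 = 1.12 m/s^2.

1.12 m/s^2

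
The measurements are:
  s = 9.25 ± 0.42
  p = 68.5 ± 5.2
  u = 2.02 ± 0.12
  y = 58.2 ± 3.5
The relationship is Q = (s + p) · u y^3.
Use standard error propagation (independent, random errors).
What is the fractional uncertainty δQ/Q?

Let w = s + p = 77.8. δw = √(δs² + δp²) = √(0.176 + 27.0) = 5.22, so δw/w = 0.0671.
Q is then a monomial in w, u, y:
δQ/Q = √((δw/w)² + (1·δu/u)² + (3·δy/y)²) = √(0.00450 + 0.00353 + 0.0325) = 0.201

0.201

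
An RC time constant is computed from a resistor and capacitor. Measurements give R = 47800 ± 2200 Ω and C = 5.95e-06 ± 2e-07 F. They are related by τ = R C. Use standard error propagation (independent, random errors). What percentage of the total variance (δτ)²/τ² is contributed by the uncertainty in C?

34.8%

(δτ/τ)² = (1·δR/R)² + (1·δC/C)²
  R term: (1×0.0460)² = 0.00212
  C term: (1×0.0336)² = 0.00113
Total = 0.00325. Share from C = 0.00113/0.00325 = 0.348.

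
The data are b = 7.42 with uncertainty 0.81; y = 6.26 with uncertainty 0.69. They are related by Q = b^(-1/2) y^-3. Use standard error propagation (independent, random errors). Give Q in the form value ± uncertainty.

0.00150 ± 0.000502

Q is a product of powers, so relative uncertainties combine in quadrature:
  (−½·δb/b)² = (-0.5×0.109)² = 0.00298;  (-3·δy/y)² = (-3×0.110)² = 0.109
δQ/Q = √(0.112) = 0.335
Q = 0.00150, so δQ = 0.335 × 0.00150 = 0.000502.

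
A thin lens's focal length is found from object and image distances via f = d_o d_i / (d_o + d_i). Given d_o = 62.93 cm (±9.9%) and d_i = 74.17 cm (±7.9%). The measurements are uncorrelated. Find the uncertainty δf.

∂f/∂d_o = (d_i/(d_o+d_i))² = 0.293;  ∂f/∂d_i = (d_o/(d_o+d_i))² = 0.211
δf = √((∂f/∂d_o · δd_o)² + (∂f/∂d_i · δd_i)²) = √(3.32 + 1.52) = 2.20 cm

2.20 cm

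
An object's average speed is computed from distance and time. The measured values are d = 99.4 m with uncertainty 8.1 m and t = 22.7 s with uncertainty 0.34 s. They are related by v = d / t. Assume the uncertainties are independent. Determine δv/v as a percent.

8.29%

Relative error in a monomial: (δv/v)² = Σ (nᵢ · δxᵢ/xᵢ)².
  (1·δd/d)² = (1×0.0815)² = 0.00664;  (-1·δt/t)² = (-1×0.0150)² = 0.000224
δv/v = √(0.00686) = 0.0829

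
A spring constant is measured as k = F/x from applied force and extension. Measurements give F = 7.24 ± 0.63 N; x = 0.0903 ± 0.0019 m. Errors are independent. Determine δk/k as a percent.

k is a product of powers, so relative uncertainties combine in quadrature:
  (1·δF/F)² = (1×0.0870)² = 0.00757;  (-1·δx/x)² = (-1×0.0210)² = 0.000443
δk/k = √(0.00801) = 0.0895

8.95%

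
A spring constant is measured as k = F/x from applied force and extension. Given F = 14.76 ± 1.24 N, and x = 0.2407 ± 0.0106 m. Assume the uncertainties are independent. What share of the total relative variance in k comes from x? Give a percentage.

(δk/k)² = (1·δF/F)² + (-1·δx/x)²
  F term: (1×0.0840)² = 0.00706
  x term: (-1×0.0440)² = 0.00194
Total = 0.00900. Share from x = 0.00194/0.00900 = 0.216.

21.6%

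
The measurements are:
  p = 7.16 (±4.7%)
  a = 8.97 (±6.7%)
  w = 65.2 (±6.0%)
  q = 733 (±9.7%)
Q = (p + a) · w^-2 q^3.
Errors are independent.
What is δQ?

4.75e+05

Let u = p + a = 16.1. δu = √(δp² + δa²) = √(0.113 + 0.361) = 0.689, so δu/u = 0.0427.
Q is then a monomial in u, w, q:
δQ/Q = √((δu/u)² + (-2·δw/w)² + (3·δq/q)²) = √(0.00182 + 0.0144 + 0.0847) = 0.318
Q = 1.49e+06, so δQ = 0.318 × 1.49e+06 = 4.75e+05.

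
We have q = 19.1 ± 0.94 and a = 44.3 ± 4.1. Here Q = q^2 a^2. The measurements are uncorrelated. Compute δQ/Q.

0.210

Each factor contributes (exponent × relative error)² to (δQ/Q)²:
  (2·δq/q)² = (2×0.0492)² = 0.00969;  (2·δa/a)² = (2×0.0926)² = 0.0343
δQ/Q = √(0.0440) = 0.210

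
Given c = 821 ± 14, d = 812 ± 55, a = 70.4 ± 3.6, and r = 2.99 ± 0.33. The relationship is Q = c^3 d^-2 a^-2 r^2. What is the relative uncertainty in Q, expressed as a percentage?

Since Q is a product/quotient, work with relative uncertainties:
  (3·δc/c)² = (3×0.0171)² = 0.00262;  (-2·δd/d)² = (-2×0.0677)² = 0.0184;  (-2·δa/a)² = (-2×0.0511)² = 0.0105;  (2·δr/r)² = (2×0.110)² = 0.0487
δQ/Q = √(0.0802) = 0.283

28.3%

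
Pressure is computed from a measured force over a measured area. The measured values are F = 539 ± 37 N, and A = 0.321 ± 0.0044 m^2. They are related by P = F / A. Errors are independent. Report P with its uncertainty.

1680 ± 118 Pa

Since P is a product/quotient, work with relative uncertainties:
  (1·δF/F)² = (1×0.0686)² = 0.00471;  (-1·δA/A)² = (-1×0.0137)² = 0.000188
δP/P = √(0.00490) = 0.0700
P = 1680 Pa, so δP = 0.0700 × 1680 = 118 Pa.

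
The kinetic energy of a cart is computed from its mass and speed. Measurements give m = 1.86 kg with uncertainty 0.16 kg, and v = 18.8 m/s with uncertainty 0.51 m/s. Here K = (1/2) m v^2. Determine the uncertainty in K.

Relative error in a monomial: (δK/K)² = Σ (nᵢ · δxᵢ/xᵢ)².
  (1·δm/m)² = (1×0.0860)² = 0.00740;  (2·δv/v)² = (2×0.0271)² = 0.00294
δK/K = √(0.0103) = 0.102
K = 329 J, so δK = 0.102 × 329 = 33.4 J.

33.4 J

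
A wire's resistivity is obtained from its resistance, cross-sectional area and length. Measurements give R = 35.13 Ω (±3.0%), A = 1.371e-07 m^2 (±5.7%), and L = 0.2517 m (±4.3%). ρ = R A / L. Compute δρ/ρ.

Products/powers → add relative errors in quadrature, weighted by exponent:
  (1·δR/R)² = (1×0.0300)² = 0.000900;  (1·δA/A)² = (1×0.0570)² = 0.00325;  (-1·δL/L)² = (-1×0.0430)² = 0.00185
δρ/ρ = √(0.00600) = 0.0774

0.0774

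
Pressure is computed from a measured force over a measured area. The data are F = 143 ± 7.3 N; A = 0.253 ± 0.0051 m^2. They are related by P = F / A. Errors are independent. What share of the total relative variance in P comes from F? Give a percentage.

(δP/P)² = (1·δF/F)² + (-1·δA/A)²
  F term: (1×0.0510)² = 0.00261
  A term: (-1×0.0202)² = 0.000406
Total = 0.00301. Share from F = 0.00261/0.00301 = 0.865.

86.5%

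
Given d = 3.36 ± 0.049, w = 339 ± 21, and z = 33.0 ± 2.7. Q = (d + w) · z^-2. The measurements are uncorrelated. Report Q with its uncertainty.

0.314 ± 0.0549

Let u = d + w = 342. δu = √(δd² + δw²) = √(0.00240 + 441) = 21.0, so δu/u = 0.0613.
Q is then a monomial in u, z:
δQ/Q = √((δu/u)² + (-2·δz/z)²) = √(0.00376 + 0.0268) = 0.175
Q = 0.314, so δQ = 0.175 × 0.314 = 0.0549.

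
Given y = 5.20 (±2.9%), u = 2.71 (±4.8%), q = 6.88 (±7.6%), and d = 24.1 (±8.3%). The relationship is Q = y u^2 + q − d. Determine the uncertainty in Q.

Let p = y·u^2 = 38.2. δp/p = √((1·δy/y)² + (2·δu/u)²) = √(0.000841 + 0.00922) = 0.100, so δp = 3.83.
Q = p + q − d: δQ = √(δp² + δq² + δd²) = √(14.7 + 0.273 + 4.00) = 4.35

4.35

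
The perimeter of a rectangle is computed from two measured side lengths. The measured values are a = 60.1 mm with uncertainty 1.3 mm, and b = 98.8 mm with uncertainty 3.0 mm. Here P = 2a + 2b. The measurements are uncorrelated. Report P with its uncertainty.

318 ± 6.54 mm

Each term contributes (cᵢ δxᵢ)² to (δP)²:
  (2·δa)² = 6.76;  (2·δb)² = 36.0
δP = √(42.8) = 6.54 mm
P = 318 mm.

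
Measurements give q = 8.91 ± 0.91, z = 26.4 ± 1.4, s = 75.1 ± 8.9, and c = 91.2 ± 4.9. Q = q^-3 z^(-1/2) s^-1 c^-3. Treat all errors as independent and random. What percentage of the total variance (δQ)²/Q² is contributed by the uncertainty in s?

10.4%

(δQ/Q)² = (-3·δq/q)² + (−½·δz/z)² + (-1·δs/s)² + (-3·δc/c)²
  q term: (-3×0.102)² = 0.0939
  z term: (-0.5×0.0530)² = 0.000703
  s term: (-1×0.119)² = 0.0140
  c term: (-3×0.0537)² = 0.0260
Total = 0.135. Share from s = 0.0140/0.135 = 0.104.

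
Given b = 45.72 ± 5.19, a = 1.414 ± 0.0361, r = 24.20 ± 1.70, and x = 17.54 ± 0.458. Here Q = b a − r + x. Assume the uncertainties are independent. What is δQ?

7.73

Let p = b·a = 64.65. δp/p = √((1·δb/b)² + (1·δa/a)²) = √(0.0129 + 0.000652) = 0.116, so δp = 7.52.
Q = p − r + x: δQ = √(δp² + δr² + δx²) = √(56.6 + 2.89 + 0.210) = 7.73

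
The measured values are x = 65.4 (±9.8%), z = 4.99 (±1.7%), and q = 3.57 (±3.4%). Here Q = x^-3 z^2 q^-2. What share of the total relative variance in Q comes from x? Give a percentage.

93.7%

(δQ/Q)² = (-3·δx/x)² + (2·δz/z)² + (-2·δq/q)²
  x term: (-3×0.0980)² = 0.0864
  z term: (2×0.0170)² = 0.00116
  q term: (-2×0.0340)² = 0.00462
Total = 0.0922. Share from x = 0.0864/0.0922 = 0.937.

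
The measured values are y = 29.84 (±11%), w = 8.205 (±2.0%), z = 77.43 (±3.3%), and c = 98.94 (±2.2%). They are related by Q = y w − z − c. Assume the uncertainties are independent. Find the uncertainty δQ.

Let p = y·w = 244.8. δp/p = √((1·δy/y)² + (1·δw/w)²) = √(0.0121 + 0.000400) = 0.112, so δp = 27.4.
Q = p − z − c: δQ = √(δp² + δz² + δc²) = √(749 + 6.53 + 4.74) = 27.6

27.6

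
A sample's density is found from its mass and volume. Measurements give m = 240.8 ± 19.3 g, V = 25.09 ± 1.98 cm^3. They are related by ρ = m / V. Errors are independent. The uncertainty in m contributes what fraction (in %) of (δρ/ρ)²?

50.8%

(δρ/ρ)² = (1·δm/m)² + (-1·δV/V)²
  m term: (1×0.0801)² = 0.00642
  V term: (-1×0.0789)² = 0.00623
Total = 0.0127. Share from m = 0.00642/0.0127 = 0.508.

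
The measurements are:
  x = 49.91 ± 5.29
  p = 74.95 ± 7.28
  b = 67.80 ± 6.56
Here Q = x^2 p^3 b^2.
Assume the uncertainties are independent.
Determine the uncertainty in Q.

Relative error in a monomial: (δQ/Q)² = Σ (nᵢ · δxᵢ/xᵢ)².
  (2·δx/x)² = (2×0.106)² = 0.0449;  (3·δp/p)² = (3×0.0971)² = 0.0849;  (2·δb/b)² = (2×0.0968)² = 0.0374
δQ/Q = √(0.167) = 0.409
Q = 4.821e+12, so δQ = 0.409 × 4.821e+12 = 1.97e+12.

1.97e+12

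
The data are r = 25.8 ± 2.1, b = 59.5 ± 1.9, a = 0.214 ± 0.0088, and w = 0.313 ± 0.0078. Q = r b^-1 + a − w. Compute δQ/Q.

Let p = r·b^-1 = 0.434. δp/p = √((1·δr/r)² + (-1·δb/b)²) = √(0.00663 + 0.00102) = 0.0874, so δp = 0.0379.
Q = p + a − w: δQ = √(δp² + δa² + δw²) = √(0.00144 + 7.74e-05 + 6.08e-05) = 0.0397
Q = 0.335, so δQ/Q = 0.0397/0.335 = 0.119.

0.119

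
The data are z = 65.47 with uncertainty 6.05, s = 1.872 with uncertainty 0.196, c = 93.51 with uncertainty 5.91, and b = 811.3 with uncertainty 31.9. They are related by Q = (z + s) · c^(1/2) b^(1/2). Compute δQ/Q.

0.0973

Let u = z + s = 67.34. δu = √(δz² + δs²) = √(36.6 + 0.0384) = 6.05, so δu/u = 0.0899.
Q is then a monomial in u, c, b:
δQ/Q = √((δu/u)² + (½·δc/c)² + (½·δb/b)²) = √(0.00808 + 0.000999 + 0.000387) = 0.0973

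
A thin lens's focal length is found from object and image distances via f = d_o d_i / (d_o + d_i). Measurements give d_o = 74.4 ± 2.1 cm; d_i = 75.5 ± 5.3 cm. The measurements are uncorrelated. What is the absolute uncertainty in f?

1.41 cm

∂f/∂d_o = (d_i/(d_o+d_i))² = 0.254;  ∂f/∂d_i = (d_o/(d_o+d_i))² = 0.246
δf = √((∂f/∂d_o · δd_o)² + (∂f/∂d_i · δd_i)²) = √(0.284 + 1.70) = 1.41 cm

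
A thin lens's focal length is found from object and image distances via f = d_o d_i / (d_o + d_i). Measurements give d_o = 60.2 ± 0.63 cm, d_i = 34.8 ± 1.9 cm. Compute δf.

∂f/∂d_o = (d_i/(d_o+d_i))² = 0.134;  ∂f/∂d_i = (d_o/(d_o+d_i))² = 0.402
δf = √((∂f/∂d_o · δd_o)² + (∂f/∂d_i · δd_i)²) = √(0.00715 + 0.582) = 0.768 cm

0.768 cm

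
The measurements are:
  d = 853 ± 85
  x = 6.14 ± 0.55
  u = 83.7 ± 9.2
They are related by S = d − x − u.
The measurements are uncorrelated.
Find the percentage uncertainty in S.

S is a linear combination, so absolute uncertainties add in quadrature:
  (δd)² = 7220;  (δx)² = 0.303;  (δu)² = 84.6
δS = √(7310) = 85.5
S = 763, so δS/S = 85.5/763 = 0.112.

11.2%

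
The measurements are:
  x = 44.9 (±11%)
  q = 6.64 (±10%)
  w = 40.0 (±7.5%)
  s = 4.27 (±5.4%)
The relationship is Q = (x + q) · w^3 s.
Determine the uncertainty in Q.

Let u = x + q = 51.5. δu = √(δx² + δq²) = √(24.4 + 0.441) = 4.98, so δu/u = 0.0967.
Q is then a monomial in u, w, s:
δQ/Q = √((δu/u)² + (3·δw/w)² + (1·δs/s)²) = √(0.00935 + 0.0506 + 0.00292) = 0.251
Q = 1.41e+07, so δQ = 0.251 × 1.41e+07 = 3.53e+06.

3.53e+06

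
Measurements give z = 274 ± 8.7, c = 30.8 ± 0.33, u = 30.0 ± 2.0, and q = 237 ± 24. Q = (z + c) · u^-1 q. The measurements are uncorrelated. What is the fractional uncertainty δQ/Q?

0.125

Let w = z + c = 305. δw = √(δz² + δc²) = √(75.7 + 0.109) = 8.71, so δw/w = 0.0286.
Q is then a monomial in w, u, q:
δQ/Q = √((δw/w)² + (-1·δu/u)² + (1·δq/q)²) = √(0.000816 + 0.00444 + 0.0103) = 0.125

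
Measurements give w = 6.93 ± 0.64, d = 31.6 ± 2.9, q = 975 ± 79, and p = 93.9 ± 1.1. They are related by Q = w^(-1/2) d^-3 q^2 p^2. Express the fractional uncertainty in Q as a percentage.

Q is a product of powers, so relative uncertainties combine in quadrature:
  (−½·δw/w)² = (-0.5×0.0924)² = 0.00213;  (-3·δd/d)² = (-3×0.0918)² = 0.0758;  (2·δq/q)² = (2×0.0810)² = 0.0263;  (2·δp/p)² = (2×0.0117)² = 0.000549
δQ/Q = √(0.105) = 0.324

32.4%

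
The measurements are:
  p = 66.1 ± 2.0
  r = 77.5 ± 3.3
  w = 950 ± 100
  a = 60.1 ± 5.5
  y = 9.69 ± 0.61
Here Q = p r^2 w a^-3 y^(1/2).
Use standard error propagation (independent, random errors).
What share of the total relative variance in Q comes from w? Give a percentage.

(δQ/Q)² = (1·δp/p)² + (2·δr/r)² + (1·δw/w)² + (-3·δa/a)² + (½·δy/y)²
  p term: (1×0.0303)² = 0.000915
  r term: (2×0.0426)² = 0.00725
  w term: (1×0.105)² = 0.0111
  a term: (-3×0.0915)² = 0.0754
  y term: (0.5×0.0630)² = 0.000991
Total = 0.0956. Share from w = 0.0111/0.0956 = 0.116.

11.6%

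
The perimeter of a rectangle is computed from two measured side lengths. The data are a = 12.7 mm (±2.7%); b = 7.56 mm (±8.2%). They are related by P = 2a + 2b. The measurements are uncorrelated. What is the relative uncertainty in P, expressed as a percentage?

3.50%

For a sum/difference, combine absolute errors in quadrature:
  (2·δa)² = 0.470;  (2·δb)² = 1.54
δP = √(2.01) = 1.42 mm
P = 40.5 mm, so δP/P = 1.42/40.5 = 0.0350.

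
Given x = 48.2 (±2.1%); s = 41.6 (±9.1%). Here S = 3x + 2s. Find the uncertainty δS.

S is a linear combination, so absolute uncertainties add in quadrature:
  (3·δx)² = 9.22;  (2·δs)² = 57.3
δS = √(66.5) = 8.16

8.16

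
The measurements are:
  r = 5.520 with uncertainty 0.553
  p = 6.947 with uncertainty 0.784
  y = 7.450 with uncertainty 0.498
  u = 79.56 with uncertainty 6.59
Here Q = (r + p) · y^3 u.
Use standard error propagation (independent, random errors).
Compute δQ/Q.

Let w = r + p = 12.47. δw = √(δr² + δp²) = √(0.306 + 0.615) = 0.959, so δw/w = 0.0770.
Q is then a monomial in w, y, u:
δQ/Q = √((δw/w)² + (3·δy/y)² + (1·δu/u)²) = √(0.00592 + 0.0402 + 0.00686) = 0.230

0.230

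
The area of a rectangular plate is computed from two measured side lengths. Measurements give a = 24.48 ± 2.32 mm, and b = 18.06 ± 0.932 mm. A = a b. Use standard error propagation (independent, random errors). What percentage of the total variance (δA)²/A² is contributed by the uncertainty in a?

(δA/A)² = (1·δa/a)² + (1·δb/b)²
  a term: (1×0.0948)² = 0.00898
  b term: (1×0.0516)² = 0.00266
Total = 0.0116. Share from a = 0.00898/0.0116 = 0.771.

77.1%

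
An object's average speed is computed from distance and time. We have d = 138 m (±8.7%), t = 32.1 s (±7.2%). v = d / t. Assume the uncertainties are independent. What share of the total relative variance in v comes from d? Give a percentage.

(δv/v)² = (1·δd/d)² + (-1·δt/t)²
  d term: (1×0.0870)² = 0.00757
  t term: (-1×0.0720)² = 0.00518
Total = 0.0128. Share from d = 0.00757/0.0128 = 0.594.

59.4%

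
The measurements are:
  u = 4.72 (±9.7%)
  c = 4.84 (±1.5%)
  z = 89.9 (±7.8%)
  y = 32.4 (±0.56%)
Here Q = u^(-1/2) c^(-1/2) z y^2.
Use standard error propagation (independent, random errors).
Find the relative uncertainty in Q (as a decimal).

Since Q is a product/quotient, work with relative uncertainties:
  (−½·δu/u)² = (-0.5×0.0970)² = 0.00235;  (−½·δc/c)² = (-0.5×0.0150)² = 5.62e-05;  (1·δz/z)² = (1×0.0780)² = 0.00608;  (2·δy/y)² = (2×0.00560)² = 0.000125
δQ/Q = √(0.00862) = 0.0928

0.0928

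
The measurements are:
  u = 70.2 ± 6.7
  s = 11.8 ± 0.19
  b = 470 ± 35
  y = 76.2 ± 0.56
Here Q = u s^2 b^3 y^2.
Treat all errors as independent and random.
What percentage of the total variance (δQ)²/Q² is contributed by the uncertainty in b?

82.8%

(δQ/Q)² = (1·δu/u)² + (2·δs/s)² + (3·δb/b)² + (2·δy/y)²
  u term: (1×0.0954)² = 0.00911
  s term: (2×0.0161)² = 0.00104
  b term: (3×0.0745)² = 0.0499
  y term: (2×0.00735)² = 0.000216
Total = 0.0603. Share from b = 0.0499/0.0603 = 0.828.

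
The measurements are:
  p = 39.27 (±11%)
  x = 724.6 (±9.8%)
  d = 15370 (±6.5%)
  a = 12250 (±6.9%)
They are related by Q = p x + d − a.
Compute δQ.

Let w = p·x = 28460. δw/w = √((1·δp/p)² + (1·δx/x)²) = √(0.0121 + 0.00960) = 0.147, so δw = 4190.
Q = w + d − a: δQ = √(δw² + δd² + δa²) = √(1.76e+07 + 9.98e+05 + 7.14e+05) = 4390

4390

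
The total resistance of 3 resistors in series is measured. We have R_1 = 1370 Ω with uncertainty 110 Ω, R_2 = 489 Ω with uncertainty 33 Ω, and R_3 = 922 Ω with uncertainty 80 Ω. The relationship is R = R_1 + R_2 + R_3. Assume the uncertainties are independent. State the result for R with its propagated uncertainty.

2780 ± 140 Ω

R is a linear combination, so absolute uncertainties add in quadrature:
  (δR_1)² = 12100;  (δR_2)² = 1090;  (δR_3)² = 6400
δR = √(19600) = 140 Ω
R = 2780 Ω.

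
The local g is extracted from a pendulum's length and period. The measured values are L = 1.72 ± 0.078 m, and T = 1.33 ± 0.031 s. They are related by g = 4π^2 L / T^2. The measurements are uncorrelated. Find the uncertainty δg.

2.50 m/s^2

Since g is a product/quotient, work with relative uncertainties:
  (1·δL/L)² = (1×0.0453)² = 0.00206;  (-2·δT/T)² = (-2×0.0233)² = 0.00217
δg/g = √(0.00423) = 0.0650
g = 38.4 m/s^2, so δg = 0.0650 × 38.4 = 2.50 m/s^2.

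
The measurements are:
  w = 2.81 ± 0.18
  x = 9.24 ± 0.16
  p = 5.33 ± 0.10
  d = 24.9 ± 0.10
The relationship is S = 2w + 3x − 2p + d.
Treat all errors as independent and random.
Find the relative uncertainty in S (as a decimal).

0.0135

Absolute uncertainties add in quadrature for a linear combination:
  (2·δw)² = 0.130;  (3·δx)² = 0.230;  (2·δp)² = 0.0400;  (δd)² = 0.0100
δS = √(0.410) = 0.640
S = 47.6, so δS/S = 0.640/47.6 = 0.0135.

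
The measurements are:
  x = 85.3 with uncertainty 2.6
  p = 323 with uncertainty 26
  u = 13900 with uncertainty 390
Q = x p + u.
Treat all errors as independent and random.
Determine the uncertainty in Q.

2400

Let w = x·p = 27600. δw/w = √((1·δx/x)² + (1·δp/p)²) = √(0.000929 + 0.00648) = 0.0861, so δw = 2370.
Q = w + u: δQ = √(δw² + δu²) = √(5.62e+06 + 1.52e+05) = 2400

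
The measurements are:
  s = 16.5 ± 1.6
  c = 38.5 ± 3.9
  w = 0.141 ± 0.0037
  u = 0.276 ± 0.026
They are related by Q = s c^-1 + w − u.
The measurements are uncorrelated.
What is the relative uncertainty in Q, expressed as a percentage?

Let p = s·c^-1 = 0.429. δp/p = √((1·δs/s)² + (-1·δc/c)²) = √(0.00940 + 0.0103) = 0.140, so δp = 0.0601.
Q = p + w − u: δQ = √(δp² + δw² + δu²) = √(0.00361 + 1.37e-05 + 0.000676) = 0.0656
Q = 0.294, so δQ/Q = 0.0656/0.294 = 0.223.

22.3%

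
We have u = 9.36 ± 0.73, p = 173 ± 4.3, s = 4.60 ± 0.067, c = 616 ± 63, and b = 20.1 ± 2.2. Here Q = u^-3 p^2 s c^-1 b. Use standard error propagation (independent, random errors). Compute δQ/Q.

Relative error in a monomial: (δQ/Q)² = Σ (nᵢ · δxᵢ/xᵢ)².
  (-3·δu/u)² = (-3×0.0780)² = 0.0547;  (2·δp/p)² = (2×0.0249)² = 0.00247;  (1·δs/s)² = (1×0.0146)² = 0.000212;  (-1·δc/c)² = (-1×0.102)² = 0.0105;  (1·δb/b)² = (1×0.109)² = 0.0120
δQ/Q = √(0.0799) = 0.283

0.283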